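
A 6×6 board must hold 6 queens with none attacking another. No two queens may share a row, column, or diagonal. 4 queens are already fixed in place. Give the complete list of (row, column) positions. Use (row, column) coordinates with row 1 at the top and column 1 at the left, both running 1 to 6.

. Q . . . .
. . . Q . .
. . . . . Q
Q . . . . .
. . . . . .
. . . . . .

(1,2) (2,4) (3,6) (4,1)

(1,2) (2,4) (3,6) (4,1) (5,3) (6,5)

Row 5: attacked by (1,2)→{2,6}; (2,4)→{1,4}; (3,6)→{4,6}; (4,1)→{1,2}. Safe: 3, 5. Place at column 3.
Row 6: attacked by (1,2)→{2}; (2,4)→{4}; (3,6)→{3,6}; (4,1)→{1,3}; (5,3)→{2,3,4}. Safe: 5. Place at column 5.
Columns [2, 4, 6, 1, 3, 5], r−c [-1, -2, -3, 3, 2, 1], r+c [3, 6, 9, 5, 8, 11] are all distinct, so no two queens attack.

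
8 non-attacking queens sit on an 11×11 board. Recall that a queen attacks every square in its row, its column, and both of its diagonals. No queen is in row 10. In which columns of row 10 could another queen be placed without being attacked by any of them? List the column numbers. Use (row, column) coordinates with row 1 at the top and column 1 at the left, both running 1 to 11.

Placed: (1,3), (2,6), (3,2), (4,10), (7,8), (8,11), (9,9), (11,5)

(1,3) attacks row 10 at column 3.
(2,6) attacks row 10 at column 6.
(3,2) attacks row 10 at column 2 and diagonals 9.
(4,10) attacks row 10 at column 10 and diagonals 4.
(7,8) attacks row 10 at column 8 and diagonals 5, 11.
(8,11) attacks row 10 at column 11 and diagonals 9.
(9,9) attacks row 10 at column 9 and diagonals 8, 10.
(11,5) attacks row 10 at column 5 and diagonals 4, 6.
Attacked columns: {2, 3, 4, 5, 6, 8, 9, 10, 11}. Safe: {1, 7}.

columns 1, 7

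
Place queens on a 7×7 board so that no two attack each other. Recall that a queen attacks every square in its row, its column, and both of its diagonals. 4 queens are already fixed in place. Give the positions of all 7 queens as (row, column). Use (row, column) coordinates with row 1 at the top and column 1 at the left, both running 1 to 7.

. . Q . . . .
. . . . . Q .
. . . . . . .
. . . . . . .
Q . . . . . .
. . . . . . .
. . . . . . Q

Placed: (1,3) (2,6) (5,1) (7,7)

(1,3) (2,6) (3,2) (4,5) (5,1) (6,4) (7,7)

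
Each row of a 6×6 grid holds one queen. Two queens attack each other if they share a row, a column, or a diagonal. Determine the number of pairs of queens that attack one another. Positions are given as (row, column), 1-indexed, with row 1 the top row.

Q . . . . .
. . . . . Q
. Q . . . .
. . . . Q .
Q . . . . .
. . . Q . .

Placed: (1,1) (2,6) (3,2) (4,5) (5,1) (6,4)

1

Same column: (1,1)–(5,1) (column 1).
Total attacking pairs: 1.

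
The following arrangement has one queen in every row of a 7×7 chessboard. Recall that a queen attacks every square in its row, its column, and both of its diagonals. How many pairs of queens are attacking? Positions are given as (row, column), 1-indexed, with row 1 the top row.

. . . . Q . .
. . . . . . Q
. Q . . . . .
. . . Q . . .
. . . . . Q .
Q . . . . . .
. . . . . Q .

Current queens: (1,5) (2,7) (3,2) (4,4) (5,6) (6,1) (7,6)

Same column: (5,6)–(7,6) (column 6).
Same diagonal: (3,2)–(7,6) (|3−7| = |2−6| = 4).
Total attacking pairs: 2.

2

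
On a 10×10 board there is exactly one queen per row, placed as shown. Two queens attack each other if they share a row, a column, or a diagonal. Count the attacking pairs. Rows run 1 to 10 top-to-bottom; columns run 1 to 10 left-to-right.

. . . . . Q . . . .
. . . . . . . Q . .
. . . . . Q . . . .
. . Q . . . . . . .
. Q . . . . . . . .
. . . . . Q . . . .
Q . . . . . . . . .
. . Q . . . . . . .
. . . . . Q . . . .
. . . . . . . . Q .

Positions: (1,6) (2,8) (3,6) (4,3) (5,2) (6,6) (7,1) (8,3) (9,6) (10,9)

Same column: (1,6)–(3,6) (column 6); (1,6)–(6,6) (column 6); (1,6)–(9,6) (column 6); (3,6)–(6,6) (column 6); (3,6)–(9,6) (column 6); (4,3)–(8,3) (column 3); (6,6)–(9,6) (column 6).
Same diagonal: (1,6)–(4,3) (|1−4| = |6−3| = 3); (1,6)–(5,2) (|1−5| = |6−2| = 4); (4,3)–(5,2) (|4−5| = |3−2| = 1); (4,3)–(10,9) (|4−10| = |3−9| = 6); (5,2)–(9,6) (|5−9| = |2−6| = 4).
Total attacking pairs: 12.

12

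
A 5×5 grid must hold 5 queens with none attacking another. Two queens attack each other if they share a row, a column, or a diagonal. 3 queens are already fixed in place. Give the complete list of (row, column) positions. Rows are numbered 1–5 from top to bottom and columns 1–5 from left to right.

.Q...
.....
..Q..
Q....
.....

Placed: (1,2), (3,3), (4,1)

(1,2) (2,5) (3,3) (4,1) (5,4)

Row 2: attacked by (1,2)→{1,2,3}; (3,3)→{2,3,4}; (4,1)→{1,3}. Safe: 5. Place at column 5.
Row 5: attacked by (1,2)→{2}; (2,5)→{2,5}; (3,3)→{1,3,5}; (4,1)→{1,2}. Safe: 4. Place at column 4.
Columns [2, 5, 3, 1, 4], r−c [-1, -3, 0, 3, 1], r+c [3, 7, 6, 5, 9] are all distinct, so no two queens attack.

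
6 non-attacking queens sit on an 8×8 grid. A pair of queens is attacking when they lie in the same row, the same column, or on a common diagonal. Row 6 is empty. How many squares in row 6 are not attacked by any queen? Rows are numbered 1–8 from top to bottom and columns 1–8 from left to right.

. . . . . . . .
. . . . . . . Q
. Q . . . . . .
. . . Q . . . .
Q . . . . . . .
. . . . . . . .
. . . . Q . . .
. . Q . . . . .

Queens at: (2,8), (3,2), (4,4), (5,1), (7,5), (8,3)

(2,8) attacks row 6 at column 8 and diagonals 4.
(3,2) attacks row 6 at column 2 and diagonals 5.
(4,4) attacks row 6 at column 4 and diagonals 2, 6.
(5,1) attacks row 6 at column 1 and diagonals 2.
(7,5) attacks row 6 at column 5 and diagonals 4, 6.
(8,3) attacks row 6 at column 3 and diagonals 1, 5.
Attacked columns: {1, 2, 3, 4, 5, 6, 8}. Safe: {7}.

1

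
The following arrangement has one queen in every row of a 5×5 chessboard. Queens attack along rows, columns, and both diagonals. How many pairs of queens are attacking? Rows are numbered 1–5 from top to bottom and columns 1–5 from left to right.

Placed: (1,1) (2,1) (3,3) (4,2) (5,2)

4

Same column: (1,1)–(2,1) (column 1); (4,2)–(5,2) (column 2).
Same diagonal: (1,1)–(3,3) (|1−3| = |1−3| = 2); (3,3)–(4,2) (|3−4| = |3−2| = 1).
Total attacking pairs: 4.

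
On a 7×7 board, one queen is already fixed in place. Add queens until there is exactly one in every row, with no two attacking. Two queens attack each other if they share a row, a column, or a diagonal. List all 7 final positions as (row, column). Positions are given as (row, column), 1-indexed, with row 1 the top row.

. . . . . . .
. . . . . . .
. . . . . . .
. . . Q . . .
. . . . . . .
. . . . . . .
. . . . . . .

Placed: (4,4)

Row 1: attacked by (4,4)→{1,4,7}. Safe: 2, 3, 5, 6. Place at column 5.
Row 2: attacked by (1,5)→{4,5,6}; (4,4)→{2,4,6}. Safe: 1, 3, 7. Place at column 7.
Row 3: attacked by (1,5)→{3,5,7}; (2,7)→{6,7}; (4,4)→{3,4,5}. Safe: 1, 2. Place at column 2.
Row 5: attacked by (1,5)→{1,5}; (2,7)→{4,7}; (3,2)→{2,4}; (4,4)→{3,4,5}. Safe: 6. Place at column 6.
Row 6: attacked by (1,5)→{5}; (2,7)→{3,7}; (3,2)→{2,5}; (4,4)→{2,4,6}; (5,6)→{5,6,7}. Safe: 1. Place at column 1.
Row 7: attacked by (1,5)→{5}; (2,7)→{2,7}; (3,2)→{2,6}; (4,4)→{1,4,7}; (5,6)→{4,6}; (6,1)→{1,2}. Safe: 3. Place at column 3.
Columns [5, 7, 2, 4, 6, 1, 3], r−c [-4, -5, 1, 0, -1, 5, 4], r+c [6, 9, 5, 8, 11, 7, 10] are all distinct, so no two queens attack.

(1,5) (2,7) (3,2) (4,4) (5,6) (6,1) (7,3)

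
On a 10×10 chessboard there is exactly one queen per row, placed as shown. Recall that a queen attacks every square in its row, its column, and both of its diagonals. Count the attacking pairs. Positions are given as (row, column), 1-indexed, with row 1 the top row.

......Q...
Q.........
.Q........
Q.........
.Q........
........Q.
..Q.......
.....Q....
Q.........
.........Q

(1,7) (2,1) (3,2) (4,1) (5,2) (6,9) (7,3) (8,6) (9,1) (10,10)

Same column: (2,1)–(4,1) (column 1); (2,1)–(9,1) (column 1); (3,2)–(5,2) (column 2); (4,1)–(9,1) (column 1).
Same diagonal: (2,1)–(3,2) (|2−3| = |1−2| = 1); (3,2)–(4,1) (|3−4| = |2−1| = 1); (4,1)–(5,2) (|4−5| = |1−2| = 1); (7,3)–(9,1) (|7−9| = |3−1| = 2).
Total attacking pairs: 8.

8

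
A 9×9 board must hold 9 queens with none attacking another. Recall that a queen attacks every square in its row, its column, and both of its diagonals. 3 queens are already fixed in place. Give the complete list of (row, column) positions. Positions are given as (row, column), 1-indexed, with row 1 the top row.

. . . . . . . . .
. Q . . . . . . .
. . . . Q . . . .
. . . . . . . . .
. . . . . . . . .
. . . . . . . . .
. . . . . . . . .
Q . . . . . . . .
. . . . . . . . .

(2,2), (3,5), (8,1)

Row 1: attacked by (2,2)→{1,2,3}; (3,5)→{3,5,7}; (8,1)→{1,8}. Safe: 4, 6, 9. Place at column 6.
Row 4: attacked by (1,6)→{3,6,9}; (2,2)→{2,4}; (3,5)→{4,5,6}; (8,1)→{1,5}. Safe: 7, 8. Place at column 7.
Row 5: attacked by (1,6)→{2,6}; (2,2)→{2,5}; (3,5)→{3,5,7}; (4,7)→{6,7,8}; (8,1)→{1,4}. Safe: 9. Place at column 9.
Row 6: attacked by (1,6)→{1,6}; (2,2)→{2,6}; (3,5)→{2,5,8}; (4,7)→{5,7,9}; (5,9)→{8,9}; (8,1)→{1,3}. Safe: 4. Place at column 4.
Row 7: attacked by (1,6)→{6}; (2,2)→{2,7}; (3,5)→{1,5,9}; (4,7)→{4,7}; (5,9)→{7,9}; (6,4)→{3,4,5}; (8,1)→{1,2}. Safe: 8. Place at column 8.
Row 9: attacked by (1,6)→{6}; (2,2)→{2,9}; (3,5)→{5}; (4,7)→{2,7}; (5,9)→{5,9}; (6,4)→{1,4,7}; (7,8)→{6,8}; (8,1)→{1,2}. Safe: 3. Place at column 3.
Columns [6, 2, 5, 7, 9, 4, 8, 1, 3], r−c [-5, 0, -2, -3, -4, 2, -1, 7, 6], r+c [7, 4, 8, 11, 14, 10, 15, 9, 12] are all distinct, so no two queens attack.

(1,6) (2,2) (3,5) (4,7) (5,9) (6,4) (7,8) (8,1) (9,3)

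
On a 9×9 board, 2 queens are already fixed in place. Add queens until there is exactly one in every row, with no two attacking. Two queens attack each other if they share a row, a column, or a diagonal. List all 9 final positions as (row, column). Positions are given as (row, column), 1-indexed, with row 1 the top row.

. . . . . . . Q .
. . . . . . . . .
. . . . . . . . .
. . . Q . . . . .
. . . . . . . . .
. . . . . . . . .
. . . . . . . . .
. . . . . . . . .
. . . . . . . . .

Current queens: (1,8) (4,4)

(1,8) (2,3) (3,1) (4,4) (5,7) (6,9) (7,6) (8,2) (9,5)

Row 2: attacked by (1,8)→{7,8,9}; (4,4)→{2,4,6}. Safe: 1, 3, 5. Place at column 3.
Row 3: attacked by (1,8)→{6,8}; (2,3)→{2,3,4}; (4,4)→{3,4,5}. Safe: 1, 7, 9. Place at column 1.
Row 5: attacked by (1,8)→{4,8}; (2,3)→{3,6}; (3,1)→{1,3}; (4,4)→{3,4,5}. Safe: 2, 7, 9. Place at column 7.
Row 6: attacked by (1,8)→{3,8}; (2,3)→{3,7}; (3,1)→{1,4}; (4,4)→{2,4,6}; (5,7)→{6,7,8}. Safe: 5, 9. Place at column 9.
Row 7: attacked by (1,8)→{2,8}; (2,3)→{3,8}; (3,1)→{1,5}; (4,4)→{1,4,7}; (5,7)→{5,7,9}; (6,9)→{8,9}. Safe: 6. Place at column 6.
Row 8: attacked by (1,8)→{1,8}; (2,3)→{3,9}; (3,1)→{1,6}; (4,4)→{4,8}; (5,7)→{4,7}; (6,9)→{7,9}; (7,6)→{5,6,7}. Safe: 2. Place at column 2.
Row 9: attacked by (1,8)→{8}; (2,3)→{3}; (3,1)→{1,7}; (4,4)→{4,9}; (5,7)→{3,7}; (6,9)→{6,9}; (7,6)→{4,6,8}; (8,2)→{1,2,3}. Safe: 5. Place at column 5.
Columns [8, 3, 1, 4, 7, 9, 6, 2, 5], r−c [-7, -1, 2, 0, -2, -3, 1, 6, 4], r+c [9, 5, 4, 8, 12, 15, 13, 10, 14] are all distinct, so no two queens attack.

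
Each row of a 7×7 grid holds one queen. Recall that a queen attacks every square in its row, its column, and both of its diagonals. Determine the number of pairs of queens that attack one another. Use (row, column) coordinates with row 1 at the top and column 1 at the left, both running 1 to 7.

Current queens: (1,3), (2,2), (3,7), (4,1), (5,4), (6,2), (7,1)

4

Same column: (2,2)–(6,2) (column 2); (4,1)–(7,1) (column 1).
Same diagonal: (1,3)–(2,2) (|1−2| = |3−2| = 1); (6,2)–(7,1) (|6−7| = |2−1| = 1).
Total attacking pairs: 4.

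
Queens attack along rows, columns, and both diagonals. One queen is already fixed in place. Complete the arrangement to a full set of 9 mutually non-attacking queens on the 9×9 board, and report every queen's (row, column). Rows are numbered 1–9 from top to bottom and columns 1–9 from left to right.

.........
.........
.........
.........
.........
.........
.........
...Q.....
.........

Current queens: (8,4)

(1,9) (2,3) (3,5) (4,2) (5,8) (6,1) (7,7) (8,4) (9,6)

Row 1: attacked by (8,4)→{4}. Safe: 1, 2, 3, 5, 6, 7, 8, 9. Place at column 9.
Row 2: attacked by (1,9)→{8,9}; (8,4)→{4}. Safe: 1, 2, 3, 5, 6, 7. Place at column 3.
Row 3: attacked by (1,9)→{7,9}; (2,3)→{2,3,4}; (8,4)→{4,9}. Safe: 1, 5, 6, 8. Place at column 5.
Row 4: attacked by (1,9)→{6,9}; (2,3)→{1,3,5}; (3,5)→{4,5,6}; (8,4)→{4,8}. Safe: 2, 7. Place at column 2.
Row 5: attacked by (1,9)→{5,9}; (2,3)→{3,6}; (3,5)→{3,5,7}; (4,2)→{1,2,3}; (8,4)→{1,4,7}. Safe: 8. Place at column 8.
Row 6: attacked by (1,9)→{4,9}; (2,3)→{3,7}; (3,5)→{2,5,8}; (4,2)→{2,4}; (5,8)→{7,8,9}; (8,4)→{2,4,6}. Safe: 1. Place at column 1.
Row 7: attacked by (1,9)→{3,9}; (2,3)→{3,8}; (3,5)→{1,5,9}; (4,2)→{2,5}; (5,8)→{6,8}; (6,1)→{1,2}; (8,4)→{3,4,5}. Safe: 7. Place at column 7.
Row 9: attacked by (1,9)→{1,9}; (2,3)→{3}; (3,5)→{5}; (4,2)→{2,7}; (5,8)→{4,8}; (6,1)→{1,4}; (7,7)→{5,7,9}; (8,4)→{3,4,5}. Safe: 6. Place at column 6.
Columns [9, 3, 5, 2, 8, 1, 7, 4, 6], r−c [-8, -1, -2, 2, -3, 5, 0, 4, 3], r+c [10, 5, 8, 6, 13, 7, 14, 12, 15] are all distinct, so no two queens attack.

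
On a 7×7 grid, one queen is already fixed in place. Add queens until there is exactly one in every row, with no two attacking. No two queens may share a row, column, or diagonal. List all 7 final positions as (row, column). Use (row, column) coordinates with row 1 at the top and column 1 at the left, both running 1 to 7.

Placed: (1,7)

(1,7) (2,3) (3,6) (4,2) (5,5) (6,1) (7,4)

Row 2: attacked by (1,7)→{6,7}. Safe: 1, 2, 3, 4, 5. Place at column 3.
Row 3: attacked by (1,7)→{5,7}; (2,3)→{2,3,4}. Safe: 1, 6. Place at column 6.
Row 4: attacked by (1,7)→{4,7}; (2,3)→{1,3,5}; (3,6)→{5,6,7}. Safe: 2. Place at column 2.
Row 5: attacked by (1,7)→{3,7}; (2,3)→{3,6}; (3,6)→{4,6}; (4,2)→{1,2,3}. Safe: 5. Place at column 5.
Row 6: attacked by (1,7)→{2,7}; (2,3)→{3,7}; (3,6)→{3,6}; (4,2)→{2,4}; (5,5)→{4,5,6}. Safe: 1. Place at column 1.
Row 7: attacked by (1,7)→{1,7}; (2,3)→{3}; (3,6)→{2,6}; (4,2)→{2,5}; (5,5)→{3,5,7}; (6,1)→{1,2}. Safe: 4. Place at column 4.
Columns [7, 3, 6, 2, 5, 1, 4], r−c [-6, -1, -3, 2, 0, 5, 3], r+c [8, 5, 9, 6, 10, 7, 11] are all distinct, so no two queens attack.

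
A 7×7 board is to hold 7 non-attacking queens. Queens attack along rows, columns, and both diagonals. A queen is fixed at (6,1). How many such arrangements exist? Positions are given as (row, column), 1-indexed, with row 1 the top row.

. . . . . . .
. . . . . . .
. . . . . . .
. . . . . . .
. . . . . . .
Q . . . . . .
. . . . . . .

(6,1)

7

Branch on row 1: col 2 → 1; col 3 → 1; col 4 → 2; col 5 → 2; col 7 → 1.
Sum: 1 + 1 + 2 + 2 + 1 = 7.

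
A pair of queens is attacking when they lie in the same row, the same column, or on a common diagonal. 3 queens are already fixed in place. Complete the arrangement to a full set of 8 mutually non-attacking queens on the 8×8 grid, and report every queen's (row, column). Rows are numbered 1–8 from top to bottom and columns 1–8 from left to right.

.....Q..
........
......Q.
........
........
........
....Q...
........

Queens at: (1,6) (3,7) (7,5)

(1,6) (2,2) (3,7) (4,1) (5,4) (6,8) (7,5) (8,3)

Row 2: attacked by (1,6)→{5,6,7}; (3,7)→{6,7,8}; (7,5)→{5}. Safe: 1, 2, 3, 4. Place at column 2.
Row 4: attacked by (1,6)→{3,6}; (2,2)→{2,4}; (3,7)→{6,7,8}; (7,5)→{2,5,8}. Safe: 1. Place at column 1.
Row 5: attacked by (1,6)→{2,6}; (2,2)→{2,5}; (3,7)→{5,7}; (4,1)→{1,2}; (7,5)→{3,5,7}. Safe: 4, 8. Place at column 4.
Row 6: attacked by (1,6)→{1,6}; (2,2)→{2,6}; (3,7)→{4,7}; (4,1)→{1,3}; (5,4)→{3,4,5}; (7,5)→{4,5,6}. Safe: 8. Place at column 8.
Row 8: attacked by (1,6)→{6}; (2,2)→{2,8}; (3,7)→{2,7}; (4,1)→{1,5}; (5,4)→{1,4,7}; (6,8)→{6,8}; (7,5)→{4,5,6}. Safe: 3. Place at column 3.
Columns [6, 2, 7, 1, 4, 8, 5, 3], r−c [-5, 0, -4, 3, 1, -2, 2, 5], r+c [7, 4, 10, 5, 9, 14, 12, 11] are all distinct, so no two queens attack.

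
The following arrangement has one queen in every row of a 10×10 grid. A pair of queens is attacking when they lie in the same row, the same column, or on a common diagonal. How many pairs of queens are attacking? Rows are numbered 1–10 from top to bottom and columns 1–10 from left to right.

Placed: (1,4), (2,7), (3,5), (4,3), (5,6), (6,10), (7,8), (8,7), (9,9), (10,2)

4

Same column: (2,7)–(8,7) (column 7).
Same diagonal: (4,3)–(8,7) (|4−8| = |3−7| = 4); (5,6)–(7,8) (|5−7| = |6−8| = 2); (7,8)–(8,7) (|7−8| = |8−7| = 1).
Total attacking pairs: 4.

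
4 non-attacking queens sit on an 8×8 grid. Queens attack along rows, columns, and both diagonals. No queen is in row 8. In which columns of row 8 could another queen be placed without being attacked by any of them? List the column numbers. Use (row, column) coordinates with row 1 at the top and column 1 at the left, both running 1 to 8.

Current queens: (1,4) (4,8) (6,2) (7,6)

columns 1, 3

(1,4) attacks row 8 at column 4.
(4,8) attacks row 8 at column 8 and diagonals 4.
(6,2) attacks row 8 at column 2 and diagonals 4.
(7,6) attacks row 8 at column 6 and diagonals 5, 7.
Attacked columns: {2, 4, 5, 6, 7, 8}. Safe: {1, 3}.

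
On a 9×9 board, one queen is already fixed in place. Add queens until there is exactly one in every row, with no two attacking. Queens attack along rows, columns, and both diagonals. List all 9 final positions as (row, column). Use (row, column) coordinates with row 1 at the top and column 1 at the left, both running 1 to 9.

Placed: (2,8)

(1,5) (2,8) (3,6) (4,1) (5,3) (6,7) (7,9) (8,4) (9,2)

Row 1: attacked by (2,8)→{7,8,9}. Safe: 1, 2, 3, 4, 5, 6. Place at column 5.
Row 3: attacked by (1,5)→{3,5,7}; (2,8)→{7,8,9}. Safe: 1, 2, 4, 6. Place at column 6.
Row 4: attacked by (1,5)→{2,5,8}; (2,8)→{6,8}; (3,6)→{5,6,7}. Safe: 1, 3, 4, 9. Place at column 1.
Row 5: attacked by (1,5)→{1,5,9}; (2,8)→{5,8}; (3,6)→{4,6,8}; (4,1)→{1,2}. Safe: 3, 7. Place at column 3.
Row 6: attacked by (1,5)→{5}; (2,8)→{4,8}; (3,6)→{3,6,9}; (4,1)→{1,3}; (5,3)→{2,3,4}. Safe: 7. Place at column 7.
Row 7: attacked by (1,5)→{5}; (2,8)→{3,8}; (3,6)→{2,6}; (4,1)→{1,4}; (5,3)→{1,3,5}; (6,7)→{6,7,8}. Safe: 9. Place at column 9.
Row 8: attacked by (1,5)→{5}; (2,8)→{2,8}; (3,6)→{1,6}; (4,1)→{1,5}; (5,3)→{3,6}; (6,7)→{5,7,9}; (7,9)→{8,9}. Safe: 4. Place at column 4.
Row 9: attacked by (1,5)→{5}; (2,8)→{1,8}; (3,6)→{6}; (4,1)→{1,6}; (5,3)→{3,7}; (6,7)→{4,7}; (7,9)→{7,9}; (8,4)→{3,4,5}. Safe: 2. Place at column 2.
Columns [5, 8, 6, 1, 3, 7, 9, 4, 2], r−c [-4, -6, -3, 3, 2, -1, -2, 4, 7], r+c [6, 10, 9, 5, 8, 13, 16, 12, 11] are all distinct, so no two queens attack.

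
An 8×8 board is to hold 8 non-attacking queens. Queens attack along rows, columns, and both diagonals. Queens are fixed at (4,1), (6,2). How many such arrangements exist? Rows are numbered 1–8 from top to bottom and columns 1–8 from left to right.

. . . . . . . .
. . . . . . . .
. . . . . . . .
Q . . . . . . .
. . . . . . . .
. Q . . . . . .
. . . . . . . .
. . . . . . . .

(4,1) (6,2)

Branch on row 1: col 3 → 1; col 5 → 1; col 6 → 1; col 8 → 0.
Sum: 1 + 1 + 1 + 0 = 3.

3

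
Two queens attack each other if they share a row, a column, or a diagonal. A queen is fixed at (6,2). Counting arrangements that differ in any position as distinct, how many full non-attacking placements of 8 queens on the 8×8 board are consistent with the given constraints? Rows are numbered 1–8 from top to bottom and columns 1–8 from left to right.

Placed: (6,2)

14

Branch on row 1: col 1 → 1; col 3 → 2; col 4 → 3; col 5 → 3; col 6 → 4; col 8 → 1.
Sum: 1 + 2 + 3 + 3 + 4 + 1 = 14.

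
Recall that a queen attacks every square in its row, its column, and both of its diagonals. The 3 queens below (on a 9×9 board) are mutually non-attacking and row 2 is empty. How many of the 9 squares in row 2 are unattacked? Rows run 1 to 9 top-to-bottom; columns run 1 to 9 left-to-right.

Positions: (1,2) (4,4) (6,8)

3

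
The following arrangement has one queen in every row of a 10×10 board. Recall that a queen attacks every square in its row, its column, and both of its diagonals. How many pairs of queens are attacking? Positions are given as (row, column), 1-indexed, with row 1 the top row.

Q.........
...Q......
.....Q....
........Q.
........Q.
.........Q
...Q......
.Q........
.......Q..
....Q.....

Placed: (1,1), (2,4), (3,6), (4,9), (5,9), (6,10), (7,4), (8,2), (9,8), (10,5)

3

Same column: (2,4)–(7,4) (column 4); (4,9)–(5,9) (column 9).
Same diagonal: (5,9)–(6,10) (|5−6| = |9−10| = 1).
Total attacking pairs: 3.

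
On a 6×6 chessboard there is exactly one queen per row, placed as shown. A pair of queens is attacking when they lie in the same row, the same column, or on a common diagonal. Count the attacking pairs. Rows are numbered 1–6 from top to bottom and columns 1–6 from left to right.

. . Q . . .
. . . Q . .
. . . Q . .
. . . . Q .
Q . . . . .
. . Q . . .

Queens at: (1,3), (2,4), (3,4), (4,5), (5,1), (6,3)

Same column: (1,3)–(6,3) (column 3); (2,4)–(3,4) (column 4).
Same diagonal: (1,3)–(2,4) (|1−2| = |3−4| = 1); (2,4)–(5,1) (|2−5| = |4−1| = 3); (3,4)–(4,5) (|3−4| = |4−5| = 1); (4,5)–(6,3) (|4−6| = |5−3| = 2).
Total attacking pairs: 6.

6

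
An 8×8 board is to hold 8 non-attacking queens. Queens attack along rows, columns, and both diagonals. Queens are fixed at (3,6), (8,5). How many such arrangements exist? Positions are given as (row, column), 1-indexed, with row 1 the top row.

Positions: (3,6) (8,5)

Branch on row 1: col 1 → 0; col 2 → 1; col 3 → 0; col 7 → 1.
Sum: 0 + 1 + 0 + 1 = 2.

2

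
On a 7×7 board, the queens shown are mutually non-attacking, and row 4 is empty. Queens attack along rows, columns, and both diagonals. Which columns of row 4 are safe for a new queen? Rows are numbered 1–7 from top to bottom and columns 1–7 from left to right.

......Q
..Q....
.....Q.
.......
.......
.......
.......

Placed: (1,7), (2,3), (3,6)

columns 2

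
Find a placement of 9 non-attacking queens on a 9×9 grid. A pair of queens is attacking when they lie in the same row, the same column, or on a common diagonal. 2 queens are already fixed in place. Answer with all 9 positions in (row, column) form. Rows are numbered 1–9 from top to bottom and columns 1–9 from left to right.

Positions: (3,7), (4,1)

Row 1: attacked by (3,7)→{5,7,9}; (4,1)→{1,4}. Safe: 2, 3, 6, 8. Place at column 3.
Row 2: attacked by (1,3)→{2,3,4}; (3,7)→{6,7,8}; (4,1)→{1,3}. Safe: 5, 9. Place at column 5.
Row 5: attacked by (1,3)→{3,7}; (2,5)→{2,5,8}; (3,7)→{5,7,9}; (4,1)→{1,2}. Safe: 4, 6. Place at column 4.
Row 6: attacked by (1,3)→{3,8}; (2,5)→{1,5,9}; (3,7)→{4,7}; (4,1)→{1,3}; (5,4)→{3,4,5}. Safe: 2, 6. Place at column 2.
Row 7: attacked by (1,3)→{3,9}; (2,5)→{5}; (3,7)→{3,7}; (4,1)→{1,4}; (5,4)→{2,4,6}; (6,2)→{1,2,3}. Safe: 8. Place at column 8.
Row 8: attacked by (1,3)→{3}; (2,5)→{5}; (3,7)→{2,7}; (4,1)→{1,5}; (5,4)→{1,4,7}; (6,2)→{2,4}; (7,8)→{7,8,9}. Safe: 6. Place at column 6.
Row 9: attacked by (1,3)→{3}; (2,5)→{5}; (3,7)→{1,7}; (4,1)→{1,6}; (5,4)→{4,8}; (6,2)→{2,5}; (7,8)→{6,8}; (8,6)→{5,6,7}. Safe: 9. Place at column 9.
Columns [3, 5, 7, 1, 4, 2, 8, 6, 9], r−c [-2, -3, -4, 3, 1, 4, -1, 2, 0], r+c [4, 7, 10, 5, 9, 8, 15, 14, 18] are all distinct, so no two queens attack.

(1,3) (2,5) (3,7) (4,1) (5,4) (6,2) (7,8) (8,6) (9,9)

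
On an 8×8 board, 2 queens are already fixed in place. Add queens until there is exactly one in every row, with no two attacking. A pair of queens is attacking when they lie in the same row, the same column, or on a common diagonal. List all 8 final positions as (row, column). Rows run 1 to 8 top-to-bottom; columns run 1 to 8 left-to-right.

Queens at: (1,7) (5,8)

(1,7) (2,3) (3,1) (4,6) (5,8) (6,5) (7,2) (8,4)

Row 2: attacked by (1,7)→{6,7,8}; (5,8)→{5,8}. Safe: 1, 2, 3, 4. Place at column 3.
Row 3: attacked by (1,7)→{5,7}; (2,3)→{2,3,4}; (5,8)→{6,8}. Safe: 1. Place at column 1.
Row 4: attacked by (1,7)→{4,7}; (2,3)→{1,3,5}; (3,1)→{1,2}; (5,8)→{7,8}. Safe: 6. Place at column 6.
Row 6: attacked by (1,7)→{2,7}; (2,3)→{3,7}; (3,1)→{1,4}; (4,6)→{4,6,8}; (5,8)→{7,8}. Safe: 5. Place at column 5.
Row 7: attacked by (1,7)→{1,7}; (2,3)→{3,8}; (3,1)→{1,5}; (4,6)→{3,6}; (5,8)→{6,8}; (6,5)→{4,5,6}. Safe: 2. Place at column 2.
Row 8: attacked by (1,7)→{7}; (2,3)→{3}; (3,1)→{1,6}; (4,6)→{2,6}; (5,8)→{5,8}; (6,5)→{3,5,7}; (7,2)→{1,2,3}. Safe: 4. Place at column 4.
Columns [7, 3, 1, 6, 8, 5, 2, 4], r−c [-6, -1, 2, -2, -3, 1, 5, 4], r+c [8, 5, 4, 10, 13, 11, 9, 12] are all distinct, so no two queens attack.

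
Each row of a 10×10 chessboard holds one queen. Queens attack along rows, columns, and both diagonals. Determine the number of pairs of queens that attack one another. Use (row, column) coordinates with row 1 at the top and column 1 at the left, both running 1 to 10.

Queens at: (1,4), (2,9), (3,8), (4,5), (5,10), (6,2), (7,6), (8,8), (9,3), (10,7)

Same column: (3,8)–(8,8) (column 8).
Same diagonal: (2,9)–(3,8) (|2−3| = |9−8| = 1); (3,8)–(5,10) (|3−5| = |8−10| = 2).
Total attacking pairs: 3.

3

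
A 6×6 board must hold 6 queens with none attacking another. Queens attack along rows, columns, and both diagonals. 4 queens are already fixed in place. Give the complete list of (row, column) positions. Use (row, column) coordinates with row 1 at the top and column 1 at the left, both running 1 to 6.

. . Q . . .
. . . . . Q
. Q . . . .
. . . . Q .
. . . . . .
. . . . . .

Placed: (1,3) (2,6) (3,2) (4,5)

(1,3) (2,6) (3,2) (4,5) (5,1) (6,4)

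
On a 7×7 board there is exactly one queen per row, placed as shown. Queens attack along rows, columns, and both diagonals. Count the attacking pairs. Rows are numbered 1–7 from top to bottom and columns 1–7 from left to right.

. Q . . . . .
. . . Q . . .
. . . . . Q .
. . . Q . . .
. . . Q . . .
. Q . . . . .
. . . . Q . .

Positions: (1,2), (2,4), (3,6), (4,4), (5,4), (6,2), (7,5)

6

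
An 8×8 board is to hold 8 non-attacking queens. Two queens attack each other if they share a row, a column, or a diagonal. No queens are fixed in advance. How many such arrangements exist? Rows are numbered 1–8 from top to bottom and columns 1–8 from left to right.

Branch on row 1: col 1 → 4; col 2 → 8; col 3 → 16; col 4 → 18; col 5 → 18; col 6 → 16; col 7 → 8; col 8 → 4.
Sum: 4 + 8 + 16 + 18 + 18 + 16 + 8 + 4 = 92.
(This is the classic 8-queens count.)

92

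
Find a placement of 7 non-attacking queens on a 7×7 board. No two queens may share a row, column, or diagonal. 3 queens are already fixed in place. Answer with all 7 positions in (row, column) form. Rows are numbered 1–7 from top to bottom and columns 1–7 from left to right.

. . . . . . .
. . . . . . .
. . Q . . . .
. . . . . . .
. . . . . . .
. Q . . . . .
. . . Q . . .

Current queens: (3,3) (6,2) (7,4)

Row 1: attacked by (3,3)→{1,3,5}; (6,2)→{2,7}; (7,4)→{4}. Safe: 6. Place at column 6.
Row 2: attacked by (1,6)→{5,6,7}; (3,3)→{2,3,4}; (6,2)→{2,6}; (7,4)→{4}. Safe: 1. Place at column 1.
Row 4: attacked by (1,6)→{3,6}; (2,1)→{1,3}; (3,3)→{2,3,4}; (6,2)→{2,4}; (7,4)→{1,4,7}. Safe: 5. Place at column 5.
Row 5: attacked by (1,6)→{2,6}; (2,1)→{1,4}; (3,3)→{1,3,5}; (4,5)→{4,5,6}; (6,2)→{1,2,3}; (7,4)→{2,4,6}. Safe: 7. Place at column 7.
Columns [6, 1, 3, 5, 7, 2, 4], r−c [-5, 1, 0, -1, -2, 4, 3], r+c [7, 3, 6, 9, 12, 8, 11] are all distinct, so no two queens attack.

(1,6) (2,1) (3,3) (4,5) (5,7) (6,2) (7,4)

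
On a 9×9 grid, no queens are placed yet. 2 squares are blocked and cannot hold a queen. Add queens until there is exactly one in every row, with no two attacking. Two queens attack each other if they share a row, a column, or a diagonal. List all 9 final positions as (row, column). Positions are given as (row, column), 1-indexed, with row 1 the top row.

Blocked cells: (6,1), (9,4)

(1,9) (2,5) (3,3) (4,8) (5,4) (6,7) (7,1) (8,6) (9,2)

Row 1: Safe: 1, 2, 3, 4, 5, 6, 7, 8, 9. Place at column 9.
Row 2: attacked by (1,9)→{8,9}. Safe: 1, 2, 3, 4, 5, 6, 7. Place at column 5.
Row 3: attacked by (1,9)→{7,9}; (2,5)→{4,5,6}. Safe: 1, 2, 3, 8. Place at column 3.
Row 4: attacked by (1,9)→{6,9}; (2,5)→{3,5,7}; (3,3)→{2,3,4}. Safe: 1, 8. Place at column 8.
Row 5: attacked by (1,9)→{5,9}; (2,5)→{2,5,8}; (3,3)→{1,3,5}; (4,8)→{7,8,9}. Safe: 4, 6. Place at column 4.
Row 6: attacked by (1,9)→{4,9}; (2,5)→{1,5,9}; (3,3)→{3,6}; (4,8)→{6,8}; (5,4)→{3,4,5}. Blocked: 1. Safe: 2, 7. Place at column 7.
Row 7: attacked by (1,9)→{3,9}; (2,5)→{5}; (3,3)→{3,7}; (4,8)→{5,8}; (5,4)→{2,4,6}; (6,7)→{6,7,8}. Safe: 1. Place at column 1.
Row 8: attacked by (1,9)→{2,9}; (2,5)→{5}; (3,3)→{3,8}; (4,8)→{4,8}; (5,4)→{1,4,7}; (6,7)→{5,7,9}; (7,1)→{1,2}. Safe: 6. Place at column 6.
Row 9: attacked by (1,9)→{1,9}; (2,5)→{5}; (3,3)→{3,9}; (4,8)→{3,8}; (5,4)→{4,8}; (6,7)→{4,7}; (7,1)→{1,3}; (8,6)→{5,6,7}. Blocked: 4. Safe: 2. Place at column 2.
Columns [9, 5, 3, 8, 4, 7, 1, 6, 2], r−c [-8, -3, 0, -4, 1, -1, 6, 2, 7], r+c [10, 7, 6, 12, 9, 13, 8, 14, 11] are all distinct, so no two queens attack.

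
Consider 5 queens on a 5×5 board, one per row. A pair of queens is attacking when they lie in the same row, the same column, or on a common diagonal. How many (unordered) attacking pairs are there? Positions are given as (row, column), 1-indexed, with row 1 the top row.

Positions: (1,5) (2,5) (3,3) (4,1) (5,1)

5

Same column: (1,5)–(2,5) (column 5); (4,1)–(5,1) (column 1).
Same diagonal: (1,5)–(3,3) (|1−3| = |5−3| = 2); (1,5)–(5,1) (|1−5| = |5−1| = 4); (3,3)–(5,1) (|3−5| = |3−1| = 2).
Total attacking pairs: 5.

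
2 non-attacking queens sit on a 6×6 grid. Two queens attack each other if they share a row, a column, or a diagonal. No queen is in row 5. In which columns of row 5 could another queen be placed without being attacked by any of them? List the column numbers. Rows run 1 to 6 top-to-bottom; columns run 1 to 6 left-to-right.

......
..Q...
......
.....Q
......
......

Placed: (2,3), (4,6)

(2,3) attacks row 5 at column 3 and diagonals 6.
(4,6) attacks row 5 at column 6 and diagonals 5.
Attacked columns: {3, 5, 6}. Safe: {1, 2, 4}.

columns 1, 2, 4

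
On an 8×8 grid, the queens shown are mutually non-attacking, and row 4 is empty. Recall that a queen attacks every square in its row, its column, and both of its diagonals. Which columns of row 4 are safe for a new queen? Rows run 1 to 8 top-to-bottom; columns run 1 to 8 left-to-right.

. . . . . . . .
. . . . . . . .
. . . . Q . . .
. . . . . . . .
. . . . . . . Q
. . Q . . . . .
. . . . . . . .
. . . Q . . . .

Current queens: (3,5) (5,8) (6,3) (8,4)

columns 2

(3,5) attacks row 4 at column 5 and diagonals 4, 6.
(5,8) attacks row 4 at column 8 and diagonals 7.
(6,3) attacks row 4 at column 3 and diagonals 1, 5.
(8,4) attacks row 4 at column 4 and diagonals 8.
Attacked columns: {1, 3, 4, 5, 6, 7, 8}. Safe: {2}.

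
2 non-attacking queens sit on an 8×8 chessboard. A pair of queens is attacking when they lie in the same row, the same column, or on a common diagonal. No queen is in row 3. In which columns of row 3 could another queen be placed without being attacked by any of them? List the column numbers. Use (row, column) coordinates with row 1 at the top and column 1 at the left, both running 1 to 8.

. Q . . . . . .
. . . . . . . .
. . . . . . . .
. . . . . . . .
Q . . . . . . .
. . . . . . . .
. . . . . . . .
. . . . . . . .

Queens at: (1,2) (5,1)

(1,2) attacks row 3 at column 2 and diagonals 4.
(5,1) attacks row 3 at column 1 and diagonals 3.
Attacked columns: {1, 2, 3, 4}. Safe: {5, 6, 7, 8}.

columns 5, 6, 7, 8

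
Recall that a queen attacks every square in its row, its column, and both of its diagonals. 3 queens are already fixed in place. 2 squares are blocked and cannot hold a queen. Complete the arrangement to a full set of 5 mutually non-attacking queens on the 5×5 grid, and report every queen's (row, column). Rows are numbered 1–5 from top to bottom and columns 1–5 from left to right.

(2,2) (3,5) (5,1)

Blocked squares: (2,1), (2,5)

(1,4) (2,2) (3,5) (4,3) (5,1)

Row 1: attacked by (2,2)→{1,2,3}; (3,5)→{3,5}; (5,1)→{1,5}. Safe: 4. Place at column 4.
Row 4: attacked by (1,4)→{1,4}; (2,2)→{2,4}; (3,5)→{4,5}; (5,1)→{1,2}. Safe: 3. Place at column 3.
Columns [4, 2, 5, 3, 1], r−c [-3, 0, -2, 1, 4], r+c [5, 4, 8, 7, 6] are all distinct, so no two queens attack.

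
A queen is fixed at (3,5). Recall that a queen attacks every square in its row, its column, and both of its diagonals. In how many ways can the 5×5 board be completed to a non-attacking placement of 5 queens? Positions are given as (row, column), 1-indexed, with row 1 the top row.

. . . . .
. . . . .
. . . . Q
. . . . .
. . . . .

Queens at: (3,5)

Branch on row 1: col 1 → 1; col 2 → 0; col 4 → 1.
Sum: 1 + 0 + 1 = 2.

2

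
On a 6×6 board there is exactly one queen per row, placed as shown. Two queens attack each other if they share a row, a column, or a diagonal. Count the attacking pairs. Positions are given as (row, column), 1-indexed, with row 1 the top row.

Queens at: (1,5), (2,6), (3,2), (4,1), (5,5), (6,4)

4

Same column: (1,5)–(5,5) (column 5).
Same diagonal: (1,5)–(2,6) (|1−2| = |5−6| = 1); (3,2)–(4,1) (|3−4| = |2−1| = 1); (5,5)–(6,4) (|5−6| = |5−4| = 1).
Total attacking pairs: 4.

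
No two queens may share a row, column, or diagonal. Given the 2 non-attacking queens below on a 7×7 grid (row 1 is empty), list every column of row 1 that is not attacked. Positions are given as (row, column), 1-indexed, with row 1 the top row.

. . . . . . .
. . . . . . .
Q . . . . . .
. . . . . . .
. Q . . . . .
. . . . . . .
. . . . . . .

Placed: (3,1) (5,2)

columns 4, 5, 7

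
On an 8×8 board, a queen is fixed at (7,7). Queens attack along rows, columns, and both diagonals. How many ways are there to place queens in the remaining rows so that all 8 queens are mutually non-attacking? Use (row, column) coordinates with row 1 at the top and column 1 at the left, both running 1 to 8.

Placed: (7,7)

16

Branch on row 1: col 2 → 3; col 3 → 5; col 4 → 2; col 5 → 1; col 6 → 3; col 8 → 2.
Sum: 3 + 5 + 2 + 1 + 3 + 2 = 16.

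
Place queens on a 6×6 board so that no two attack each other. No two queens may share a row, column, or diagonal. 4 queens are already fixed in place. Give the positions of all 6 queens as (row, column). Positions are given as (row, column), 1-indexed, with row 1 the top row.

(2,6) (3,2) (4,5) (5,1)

Row 1: attacked by (2,6)→{5,6}; (3,2)→{2,4}; (4,5)→{2,5}; (5,1)→{1,5}. Safe: 3. Place at column 3.
Row 6: attacked by (1,3)→{3}; (2,6)→{2,6}; (3,2)→{2,5}; (4,5)→{3,5}; (5,1)→{1,2}. Safe: 4. Place at column 4.
Columns [3, 6, 2, 5, 1, 4], r−c [-2, -4, 1, -1, 4, 2], r+c [4, 8, 5, 9, 6, 10] are all distinct, so no two queens attack.

(1,3) (2,6) (3,2) (4,5) (5,1) (6,4)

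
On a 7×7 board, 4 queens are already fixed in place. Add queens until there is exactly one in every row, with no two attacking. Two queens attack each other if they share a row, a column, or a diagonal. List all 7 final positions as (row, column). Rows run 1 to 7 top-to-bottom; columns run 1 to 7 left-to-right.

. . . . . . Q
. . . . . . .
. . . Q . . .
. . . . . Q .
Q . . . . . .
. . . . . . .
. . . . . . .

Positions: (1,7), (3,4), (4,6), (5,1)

(1,7) (2,2) (3,4) (4,6) (5,1) (6,3) (7,5)

Row 2: attacked by (1,7)→{6,7}; (3,4)→{3,4,5}; (4,6)→{4,6}; (5,1)→{1,4}. Safe: 2. Place at column 2.
Row 6: attacked by (1,7)→{2,7}; (2,2)→{2,6}; (3,4)→{1,4,7}; (4,6)→{4,6}; (5,1)→{1,2}. Safe: 3, 5. Place at column 3.
Row 7: attacked by (1,7)→{1,7}; (2,2)→{2,7}; (3,4)→{4}; (4,6)→{3,6}; (5,1)→{1,3}; (6,3)→{2,3,4}. Safe: 5. Place at column 5.
Columns [7, 2, 4, 6, 1, 3, 5], r−c [-6, 0, -1, -2, 4, 3, 2], r+c [8, 4, 7, 10, 6, 9, 12] are all distinct, so no two queens attack.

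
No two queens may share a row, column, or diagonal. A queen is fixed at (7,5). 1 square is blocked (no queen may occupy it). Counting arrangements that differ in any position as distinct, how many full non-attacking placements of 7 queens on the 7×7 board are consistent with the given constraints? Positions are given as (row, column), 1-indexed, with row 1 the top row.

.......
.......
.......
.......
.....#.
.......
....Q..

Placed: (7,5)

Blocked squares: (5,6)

4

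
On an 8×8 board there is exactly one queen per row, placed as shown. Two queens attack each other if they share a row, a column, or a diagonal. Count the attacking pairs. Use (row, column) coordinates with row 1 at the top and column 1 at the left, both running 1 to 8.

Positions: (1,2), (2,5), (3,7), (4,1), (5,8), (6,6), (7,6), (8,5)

7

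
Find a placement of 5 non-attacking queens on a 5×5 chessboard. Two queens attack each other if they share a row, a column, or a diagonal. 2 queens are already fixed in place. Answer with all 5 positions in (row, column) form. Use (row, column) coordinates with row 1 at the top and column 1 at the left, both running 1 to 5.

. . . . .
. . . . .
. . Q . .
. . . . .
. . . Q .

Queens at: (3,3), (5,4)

Row 1: attacked by (3,3)→{1,3,5}; (5,4)→{4}. Safe: 2. Place at column 2.
Row 2: attacked by (1,2)→{1,2,3}; (3,3)→{2,3,4}; (5,4)→{1,4}. Safe: 5. Place at column 5.
Row 4: attacked by (1,2)→{2,5}; (2,5)→{3,5}; (3,3)→{2,3,4}; (5,4)→{3,4,5}. Safe: 1. Place at column 1.
Columns [2, 5, 3, 1, 4], r−c [-1, -3, 0, 3, 1], r+c [3, 7, 6, 5, 9] are all distinct, so no two queens attack.

(1,2) (2,5) (3,3) (4,1) (5,4)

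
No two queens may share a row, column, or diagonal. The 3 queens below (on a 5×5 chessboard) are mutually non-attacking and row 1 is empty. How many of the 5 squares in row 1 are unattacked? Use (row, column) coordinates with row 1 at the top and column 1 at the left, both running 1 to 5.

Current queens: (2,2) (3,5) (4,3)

(2,2) attacks row 1 at column 2 and diagonals 1, 3.
(3,5) attacks row 1 at column 5 and diagonals 3.
(4,3) attacks row 1 at column 3.
Attacked columns: {1, 2, 3, 5}. Safe: {4}.

1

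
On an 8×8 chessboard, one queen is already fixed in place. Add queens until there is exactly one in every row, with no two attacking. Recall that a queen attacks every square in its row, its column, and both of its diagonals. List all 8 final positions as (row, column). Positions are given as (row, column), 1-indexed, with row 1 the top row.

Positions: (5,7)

Row 1: attacked by (5,7)→{3,7}. Safe: 1, 2, 4, 5, 6, 8. Place at column 8.
Row 2: attacked by (1,8)→{7,8}; (5,7)→{4,7}. Safe: 1, 2, 3, 5, 6. Place at column 2.
Row 3: attacked by (1,8)→{6,8}; (2,2)→{1,2,3}; (5,7)→{5,7}. Safe: 4. Place at column 4.
Row 4: attacked by (1,8)→{5,8}; (2,2)→{2,4}; (3,4)→{3,4,5}; (5,7)→{6,7,8}. Safe: 1. Place at column 1.
Row 6: attacked by (1,8)→{3,8}; (2,2)→{2,6}; (3,4)→{1,4,7}; (4,1)→{1,3}; (5,7)→{6,7,8}. Safe: 5. Place at column 5.
Row 7: attacked by (1,8)→{2,8}; (2,2)→{2,7}; (3,4)→{4,8}; (4,1)→{1,4}; (5,7)→{5,7}; (6,5)→{4,5,6}. Safe: 3. Place at column 3.
Row 8: attacked by (1,8)→{1,8}; (2,2)→{2,8}; (3,4)→{4}; (4,1)→{1,5}; (5,7)→{4,7}; (6,5)→{3,5,7}; (7,3)→{2,3,4}. Safe: 6. Place at column 6.
Columns [8, 2, 4, 1, 7, 5, 3, 6], r−c [-7, 0, -1, 3, -2, 1, 4, 2], r+c [9, 4, 7, 5, 12, 11, 10, 14] are all distinct, so no two queens attack.

(1,8) (2,2) (3,4) (4,1) (5,7) (6,5) (7,3) (8,6)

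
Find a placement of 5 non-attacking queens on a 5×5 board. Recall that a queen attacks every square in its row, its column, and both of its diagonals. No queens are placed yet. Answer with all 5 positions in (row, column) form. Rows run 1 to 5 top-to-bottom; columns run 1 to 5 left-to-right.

(1,3) (2,5) (3,2) (4,4) (5,1)

Row 1: Safe: 1, 2, 3, 4, 5. Place at column 3.
Row 2: attacked by (1,3)→{2,3,4}. Safe: 1, 5. Place at column 5.
Row 3: attacked by (1,3)→{1,3,5}; (2,5)→{4,5}. Safe: 2. Place at column 2.
Row 4: attacked by (1,3)→{3}; (2,5)→{3,5}; (3,2)→{1,2,3}. Safe: 4. Place at column 4.
Row 5: attacked by (1,3)→{3}; (2,5)→{2,5}; (3,2)→{2,4}; (4,4)→{3,4,5}. Safe: 1. Place at column 1.
Columns [3, 5, 2, 4, 1], r−c [-2, -3, 1, 0, 4], r+c [4, 7, 5, 8, 6] are all distinct, so no two queens attack.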